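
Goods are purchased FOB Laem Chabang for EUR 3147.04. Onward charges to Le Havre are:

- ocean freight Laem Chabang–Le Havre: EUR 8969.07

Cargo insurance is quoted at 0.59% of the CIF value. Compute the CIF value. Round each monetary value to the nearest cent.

CIF value: EUR 12188.02

Let C be the CIF value. C = FOB price + freight + 0.59% × C
C − 0.59% × C = 3147.04 + 8969.07
0.9941 × C = 12116.11
C = 12116.11 / 0.9941 = 12188.02
Insurance premium = 0.59% × 12188.02 = 71.91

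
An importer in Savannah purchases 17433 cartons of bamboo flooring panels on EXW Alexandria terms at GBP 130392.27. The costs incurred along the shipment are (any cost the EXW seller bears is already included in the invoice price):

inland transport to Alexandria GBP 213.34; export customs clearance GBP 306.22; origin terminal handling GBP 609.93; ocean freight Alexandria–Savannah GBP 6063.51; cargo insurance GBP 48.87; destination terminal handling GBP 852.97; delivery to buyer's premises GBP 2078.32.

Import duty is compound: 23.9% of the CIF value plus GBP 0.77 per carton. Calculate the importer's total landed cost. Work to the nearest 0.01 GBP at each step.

Total landed cost: GBP 186883.40

EXW: the seller makes goods available at their premises; the buyer bears all onward costs.
CIF value = EXW price + inland to port + export clearance + origin terminal + freight + insurance = 130392.27 + 213.34 + 306.22 + 609.93 + 6063.51 + 48.87 = 137634.14
Ad valorem component: 137634.14 × 23.9% = 32894.56
Specific component: 17433 × 0.77 = 13423.41
Import duty = 32894.56 + 13423.41 = 46317.97
Buyer bears: inland to port 213.34 + export clearance 306.22 + origin terminal 609.93 + freight 6063.51 + insurance 48.87 + destination terminal 852.97 + delivery 2078.32 + duty 46317.97 = 56491.13
Landed cost = invoice 130392.27 + 56491.13 = 186883.40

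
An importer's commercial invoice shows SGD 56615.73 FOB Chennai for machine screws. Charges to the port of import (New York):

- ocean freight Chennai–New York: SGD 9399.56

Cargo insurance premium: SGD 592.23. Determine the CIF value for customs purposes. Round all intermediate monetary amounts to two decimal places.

CIF = FOB price + freight + insurance
CIF = 56615.73 + 9399.56 + 592.23 = 66607.52

CIF value: SGD 66607.52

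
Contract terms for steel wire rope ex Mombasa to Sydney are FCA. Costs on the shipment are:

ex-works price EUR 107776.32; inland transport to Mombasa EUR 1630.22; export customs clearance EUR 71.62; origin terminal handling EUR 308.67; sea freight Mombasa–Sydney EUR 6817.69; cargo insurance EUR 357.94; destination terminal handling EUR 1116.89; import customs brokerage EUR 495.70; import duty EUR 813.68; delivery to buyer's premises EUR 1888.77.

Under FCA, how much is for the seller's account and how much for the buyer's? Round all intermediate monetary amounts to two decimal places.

Seller: EUR 109478.16; buyer: EUR 11799.34

FCA: the seller delivers export-cleared goods to the carrier; the buyer bears costs from that point.
Seller's account: goods 107776.32 + inland to port 1630.22 + export clearance 71.62 = 109478.16
Buyer's account: origin terminal 308.67 + freight 6817.69 + insurance 357.94 + destination terminal 1116.89 + brokerage 495.70 + duty 813.68 + delivery 1888.77 = 11799.34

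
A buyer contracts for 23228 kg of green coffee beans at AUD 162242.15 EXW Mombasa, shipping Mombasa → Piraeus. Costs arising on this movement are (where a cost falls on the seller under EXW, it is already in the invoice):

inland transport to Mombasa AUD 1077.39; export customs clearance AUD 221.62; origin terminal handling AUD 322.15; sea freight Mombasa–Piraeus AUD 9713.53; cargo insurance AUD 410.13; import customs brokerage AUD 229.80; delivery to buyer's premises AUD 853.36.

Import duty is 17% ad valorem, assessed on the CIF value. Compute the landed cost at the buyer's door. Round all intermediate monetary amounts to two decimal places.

Total landed cost: AUD 204647.91

EXW: the seller makes goods available at their premises; the buyer bears all onward costs.
CIF value = EXW price + inland to port + export clearance + origin terminal + freight + insurance = 162242.15 + 1077.39 + 221.62 + 322.15 + 9713.53 + 410.13 = 173986.97
Import duty = 173986.97 × 17% = 29577.78
Buyer bears: inland to port 1077.39 + export clearance 221.62 + origin terminal 322.15 + freight 9713.53 + insurance 410.13 + brokerage 229.80 + delivery 853.36 + duty 29577.78 = 42405.76
Landed cost = invoice 162242.15 + 42405.76 = 204647.91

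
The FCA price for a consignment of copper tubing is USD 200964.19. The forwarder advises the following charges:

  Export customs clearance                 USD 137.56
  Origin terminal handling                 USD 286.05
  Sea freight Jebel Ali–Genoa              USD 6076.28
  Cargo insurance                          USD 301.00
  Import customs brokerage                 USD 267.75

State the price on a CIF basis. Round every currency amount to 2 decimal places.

Not relevant to the conversion: export clearance — on the seller under both FCA and CIF; already in the FCA price and stays in the CIF price. brokerage — on the buyer under both terms; not part of either seller's price.
From FCA to CIF, the seller additionally bears: origin terminal, freight, insurance.
CIF price = 200964.19 + 286.05 + 6076.28 + 301.00 = 207627.52

CIF price: USD 207627.52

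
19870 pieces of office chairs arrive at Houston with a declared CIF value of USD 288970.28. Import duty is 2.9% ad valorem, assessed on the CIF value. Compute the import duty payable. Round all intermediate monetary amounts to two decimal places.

Import duty = 288970.28 × 2.9% = 8380.14

Import duty: USD 8380.14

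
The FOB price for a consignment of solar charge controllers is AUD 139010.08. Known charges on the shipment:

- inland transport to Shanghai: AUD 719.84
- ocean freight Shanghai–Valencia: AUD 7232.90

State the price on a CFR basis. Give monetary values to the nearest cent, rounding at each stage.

Not relevant to the conversion: inland to port — on the seller under both FOB and CFR; already in the FOB price and stays in the CFR price.
From FOB to CFR, the seller additionally bears: freight.
CFR price = 139010.08 + 7232.90 = 146242.98

CFR price: AUD 146242.98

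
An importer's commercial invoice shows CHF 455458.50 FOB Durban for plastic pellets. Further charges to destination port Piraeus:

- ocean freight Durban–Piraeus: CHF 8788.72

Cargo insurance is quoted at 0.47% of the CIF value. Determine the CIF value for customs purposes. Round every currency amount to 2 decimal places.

Let C be the CIF value. C = FOB price + freight + 0.47% × C
C − 0.47% × C = 455458.50 + 8788.72
0.9953 × C = 464247.22
C = 464247.22 / 0.9953 = 466439.49
Insurance premium = 0.47% × 466439.49 = 2192.27

CIF value: CHF 466439.49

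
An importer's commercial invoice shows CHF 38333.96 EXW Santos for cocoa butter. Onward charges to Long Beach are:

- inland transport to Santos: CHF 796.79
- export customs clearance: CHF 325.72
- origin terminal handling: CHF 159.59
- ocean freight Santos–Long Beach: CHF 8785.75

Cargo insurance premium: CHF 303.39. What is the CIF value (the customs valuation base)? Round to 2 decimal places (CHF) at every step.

CIF = EXW price + pre-shipment costs + freight + insurance
CIF = 38333.96 + 796.79 + 325.72 + 159.59 + 8785.75 + 303.39 = 48705.20

CIF value: CHF 48705.20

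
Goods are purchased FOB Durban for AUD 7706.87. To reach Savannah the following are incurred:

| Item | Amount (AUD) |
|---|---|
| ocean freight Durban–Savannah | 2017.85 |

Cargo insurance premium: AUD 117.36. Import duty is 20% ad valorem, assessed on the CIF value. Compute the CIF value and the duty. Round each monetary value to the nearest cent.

CIF value: AUD 9842.08; import duty: AUD 1968.42

CIF = FOB price + freight + insurance
CIF = 7706.87 + 2017.85 + 117.36 = 9842.08
Import duty = 9842.08 × 20% = 1968.42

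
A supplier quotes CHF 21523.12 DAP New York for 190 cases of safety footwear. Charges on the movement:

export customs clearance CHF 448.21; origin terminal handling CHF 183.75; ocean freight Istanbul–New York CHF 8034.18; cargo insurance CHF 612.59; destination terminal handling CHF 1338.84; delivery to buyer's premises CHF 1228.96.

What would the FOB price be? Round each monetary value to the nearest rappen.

FOB price: CHF 10308.55

Not relevant to the conversion: export clearance, origin terminal — on the seller under both DAP and FOB; already in the DAP price and stays in the FOB price.
From DAP to FOB, the seller no longer bears: freight, insurance, destination terminal, delivery.
FOB price = 21523.12 − 8034.18 − 612.59 − 1338.84 − 1228.96 = 10308.55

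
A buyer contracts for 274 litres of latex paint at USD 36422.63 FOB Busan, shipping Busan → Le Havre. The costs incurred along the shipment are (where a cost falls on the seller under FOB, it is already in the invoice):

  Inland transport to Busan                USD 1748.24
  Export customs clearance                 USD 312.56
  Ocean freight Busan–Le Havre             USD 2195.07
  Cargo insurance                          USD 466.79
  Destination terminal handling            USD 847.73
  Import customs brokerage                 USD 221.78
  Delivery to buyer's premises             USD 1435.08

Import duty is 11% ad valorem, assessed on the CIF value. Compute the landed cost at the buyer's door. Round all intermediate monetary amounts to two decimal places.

Total landed cost: USD 45888.37

FOB: the seller bears costs until goods are on board at the origin port; the buyer bears freight, insurance and all costs thereafter.
Already in the invoice (seller's account under FOB): inland to port, export clearance — exclude.
CIF value = FOB price + freight + insurance = 36422.63 + 2195.07 + 466.79 = 39084.49
Import duty = 39084.49 × 11% = 4299.29
Buyer bears: freight 2195.07 + insurance 466.79 + destination terminal 847.73 + brokerage 221.78 + delivery 1435.08 + duty 4299.29 = 9465.74
Landed cost = invoice 36422.63 + 9465.74 = 45888.37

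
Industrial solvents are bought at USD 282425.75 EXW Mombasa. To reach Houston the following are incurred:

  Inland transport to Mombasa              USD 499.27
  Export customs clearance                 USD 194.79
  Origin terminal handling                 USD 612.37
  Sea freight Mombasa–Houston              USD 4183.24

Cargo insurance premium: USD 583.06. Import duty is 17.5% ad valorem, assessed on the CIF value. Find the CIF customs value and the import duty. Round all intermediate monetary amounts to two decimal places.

CIF value: USD 288498.48; import duty: USD 50487.23

CIF = EXW price + pre-shipment costs + freight + insurance
CIF = 282425.75 + 499.27 + 194.79 + 612.37 + 4183.24 + 583.06 = 288498.48
Import duty = 288498.48 × 17.5% = 50487.23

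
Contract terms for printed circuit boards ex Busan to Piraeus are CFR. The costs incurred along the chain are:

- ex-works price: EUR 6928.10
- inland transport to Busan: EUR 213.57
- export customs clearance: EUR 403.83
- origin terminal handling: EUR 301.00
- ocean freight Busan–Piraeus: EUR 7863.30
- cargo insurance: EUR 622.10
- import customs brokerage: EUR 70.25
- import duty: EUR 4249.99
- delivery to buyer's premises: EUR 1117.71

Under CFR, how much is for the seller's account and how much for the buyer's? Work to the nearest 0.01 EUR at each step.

Seller: EUR 15709.80; buyer: EUR 6060.05

CFR: the seller pays costs through ocean freight to the destination port, but not insurance.
Seller's account: goods 6928.10 + inland to port 213.57 + export clearance 403.83 + origin terminal 301.00 + freight 7863.30 = 15709.80
Buyer's account: insurance 622.10 + brokerage 70.25 + duty 4249.99 + delivery 1117.71 = 6060.05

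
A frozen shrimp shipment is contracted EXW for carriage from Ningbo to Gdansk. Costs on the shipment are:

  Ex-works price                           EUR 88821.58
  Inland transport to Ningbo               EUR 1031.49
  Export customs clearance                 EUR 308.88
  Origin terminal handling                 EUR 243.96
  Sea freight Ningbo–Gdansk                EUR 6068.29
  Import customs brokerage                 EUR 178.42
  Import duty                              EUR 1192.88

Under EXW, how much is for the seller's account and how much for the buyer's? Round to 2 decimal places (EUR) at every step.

EXW: the seller makes goods available at their premises; the buyer bears all onward costs.
Seller's account: goods 88821.58 = 88821.58
Buyer's account: inland to port 1031.49 + export clearance 308.88 + origin terminal 243.96 + freight 6068.29 + brokerage 178.42 + duty 1192.88 = 9023.92

Seller: EUR 88821.58; buyer: EUR 9023.92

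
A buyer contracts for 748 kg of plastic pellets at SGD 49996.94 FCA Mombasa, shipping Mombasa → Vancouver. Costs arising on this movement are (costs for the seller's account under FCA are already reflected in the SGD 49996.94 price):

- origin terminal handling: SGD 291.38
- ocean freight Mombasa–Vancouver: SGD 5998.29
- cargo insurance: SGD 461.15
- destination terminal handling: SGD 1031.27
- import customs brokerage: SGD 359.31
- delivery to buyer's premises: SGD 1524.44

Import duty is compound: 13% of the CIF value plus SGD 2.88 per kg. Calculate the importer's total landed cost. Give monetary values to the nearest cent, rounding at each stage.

Total landed cost: SGD 69194.23

FCA: the seller delivers export-cleared goods to the carrier; the buyer bears costs from that point.
CIF value = FCA price + origin terminal + freight + insurance = 49996.94 + 291.38 + 5998.29 + 461.15 = 56747.76
Ad valorem component: 56747.76 × 13% = 7377.21
Specific component: 748 × 2.88 = 2154.24
Import duty = 7377.21 + 2154.24 = 9531.45
Buyer bears: origin terminal 291.38 + freight 5998.29 + insurance 461.15 + destination terminal 1031.27 + brokerage 359.31 + delivery 1524.44 + duty 9531.45 = 19197.29
Landed cost = invoice 49996.94 + 19197.29 = 69194.23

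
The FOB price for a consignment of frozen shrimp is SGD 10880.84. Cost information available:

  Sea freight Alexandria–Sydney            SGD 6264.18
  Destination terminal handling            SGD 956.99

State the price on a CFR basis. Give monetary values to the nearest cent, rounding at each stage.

Not relevant to the conversion: destination terminal — on the buyer under both terms; not part of either seller's price.
From FOB to CFR, the seller additionally bears: freight.
CFR price = 10880.84 + 6264.18 = 17145.02

CFR price: SGD 17145.02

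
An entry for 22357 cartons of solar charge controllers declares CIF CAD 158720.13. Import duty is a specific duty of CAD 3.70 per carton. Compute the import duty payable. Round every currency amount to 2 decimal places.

Import duty: CAD 82720.90

Import duty = 22357 × 3.70 = 82720.90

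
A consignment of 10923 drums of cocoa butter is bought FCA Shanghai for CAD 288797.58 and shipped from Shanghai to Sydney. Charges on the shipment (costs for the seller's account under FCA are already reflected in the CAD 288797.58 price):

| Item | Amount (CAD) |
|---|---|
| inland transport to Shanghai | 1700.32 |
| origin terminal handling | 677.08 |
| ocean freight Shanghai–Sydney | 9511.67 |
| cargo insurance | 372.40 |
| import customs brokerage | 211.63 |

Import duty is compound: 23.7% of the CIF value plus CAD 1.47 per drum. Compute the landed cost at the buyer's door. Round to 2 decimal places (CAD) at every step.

FCA: the seller delivers export-cleared goods to the carrier; the buyer bears costs from that point.
Already in the invoice (seller's account under FCA): inland to port — exclude.
CIF value = FCA price + origin terminal + freight + insurance = 288797.58 + 677.08 + 9511.67 + 372.40 = 299358.73
Ad valorem component: 299358.73 × 23.7% = 70948.02
Specific component: 10923 × 1.47 = 16056.81
Import duty = 70948.02 + 16056.81 = 87004.83
Buyer bears: origin terminal 677.08 + freight 9511.67 + insurance 372.40 + brokerage 211.63 + duty 87004.83 = 97777.61
Landed cost = invoice 288797.58 + 97777.61 = 386575.19

Total landed cost: CAD 386575.19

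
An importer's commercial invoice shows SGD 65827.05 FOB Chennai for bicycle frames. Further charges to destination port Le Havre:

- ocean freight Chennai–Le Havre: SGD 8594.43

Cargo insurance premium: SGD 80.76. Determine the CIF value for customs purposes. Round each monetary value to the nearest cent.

CIF = FOB price + freight + insurance
CIF = 65827.05 + 8594.43 + 80.76 = 74502.24

CIF value: SGD 74502.24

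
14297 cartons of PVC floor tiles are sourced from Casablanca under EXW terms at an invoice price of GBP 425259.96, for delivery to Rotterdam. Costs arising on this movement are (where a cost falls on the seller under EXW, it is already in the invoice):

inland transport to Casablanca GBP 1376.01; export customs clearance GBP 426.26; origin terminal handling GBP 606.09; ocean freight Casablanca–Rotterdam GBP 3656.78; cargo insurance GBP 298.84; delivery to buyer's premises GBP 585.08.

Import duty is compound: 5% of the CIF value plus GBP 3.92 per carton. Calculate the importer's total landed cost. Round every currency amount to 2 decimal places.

Total landed cost: GBP 509834.46

EXW: the seller makes goods available at their premises; the buyer bears all onward costs.
CIF value = EXW price + inland to port + export clearance + origin terminal + freight + insurance = 425259.96 + 1376.01 + 426.26 + 606.09 + 3656.78 + 298.84 = 431623.94
Ad valorem component: 431623.94 × 5% = 21581.20
Specific component: 14297 × 3.92 = 56044.24
Import duty = 21581.20 + 56044.24 = 77625.44
Buyer bears: inland to port 1376.01 + export clearance 426.26 + origin terminal 606.09 + freight 3656.78 + insurance 298.84 + delivery 585.08 + duty 77625.44 = 84574.50
Landed cost = invoice 425259.96 + 84574.50 = 509834.46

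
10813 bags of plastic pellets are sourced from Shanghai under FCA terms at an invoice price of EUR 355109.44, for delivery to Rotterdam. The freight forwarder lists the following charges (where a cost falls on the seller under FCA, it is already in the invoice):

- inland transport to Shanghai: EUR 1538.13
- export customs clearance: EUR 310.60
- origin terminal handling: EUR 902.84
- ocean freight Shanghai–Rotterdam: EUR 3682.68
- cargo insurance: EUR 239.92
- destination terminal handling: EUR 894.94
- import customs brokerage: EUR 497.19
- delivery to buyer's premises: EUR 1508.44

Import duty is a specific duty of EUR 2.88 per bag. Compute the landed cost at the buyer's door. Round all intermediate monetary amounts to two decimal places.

FCA: the seller delivers export-cleared goods to the carrier; the buyer bears costs from that point.
Already in the invoice (seller's account under FCA): inland to port, export clearance — exclude.
CIF value = FCA price + origin terminal + freight + insurance = 355109.44 + 902.84 + 3682.68 + 239.92 = 359934.88
Import duty = 10813 × 2.88 = 31141.44
Buyer bears: origin terminal 902.84 + freight 3682.68 + insurance 239.92 + destination terminal 894.94 + brokerage 497.19 + delivery 1508.44 + duty 31141.44 = 38867.45
Landed cost = invoice 355109.44 + 38867.45 = 393976.89

Total landed cost: EUR 393976.89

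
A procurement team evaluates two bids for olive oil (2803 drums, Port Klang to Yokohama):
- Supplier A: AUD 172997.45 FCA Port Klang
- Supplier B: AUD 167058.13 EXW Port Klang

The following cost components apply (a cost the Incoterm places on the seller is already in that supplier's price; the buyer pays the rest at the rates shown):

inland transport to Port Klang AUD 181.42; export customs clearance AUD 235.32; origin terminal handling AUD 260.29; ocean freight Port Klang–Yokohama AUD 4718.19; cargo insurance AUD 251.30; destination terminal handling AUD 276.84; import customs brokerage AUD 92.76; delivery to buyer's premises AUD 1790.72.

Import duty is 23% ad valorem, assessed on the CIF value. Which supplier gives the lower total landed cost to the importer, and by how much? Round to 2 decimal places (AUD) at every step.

Supplier A (FCA):
CIF value = FCA price + origin terminal + freight + insurance = 172997.45 + 260.29 + 4718.19 + 251.30 = 178227.23
Import duty = 178227.23 × 23% = 40992.26
Buyer bears (A): 260.29 + 4718.19 + 251.30 + 276.84 + 92.76 + 1790.72 = 7390.10
Landed cost (A) = invoice 172997.45 + 7390.10 + duty 40992.26 = 221379.81
Supplier B (EXW):
CIF value = EXW price + inland to port + export clearance + origin terminal + freight + insurance = 167058.13 + 181.42 + 235.32 + 260.29 + 4718.19 + 251.30 = 172704.65
Import duty = 172704.65 × 23% = 39722.07
Buyer bears (B): 181.42 + 235.32 + 260.29 + 4718.19 + 251.30 + 276.84 + 92.76 + 1790.72 = 7806.84
Landed cost (B) = invoice 167058.13 + 7806.84 + duty 39722.07 = 214587.04
Difference = |221379.81 − 214587.04| = 6792.77

Supplier B is cheaper by AUD 6792.77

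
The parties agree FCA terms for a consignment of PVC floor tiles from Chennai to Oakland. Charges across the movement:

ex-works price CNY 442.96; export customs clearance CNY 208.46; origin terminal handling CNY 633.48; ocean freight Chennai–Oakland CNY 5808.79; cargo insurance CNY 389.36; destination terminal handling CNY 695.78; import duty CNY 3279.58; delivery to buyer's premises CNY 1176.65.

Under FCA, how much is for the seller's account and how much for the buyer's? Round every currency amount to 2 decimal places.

FCA: the seller delivers export-cleared goods to the carrier; the buyer bears costs from that point.
Seller's account: goods 442.96 + export clearance 208.46 = 651.42
Buyer's account: origin terminal 633.48 + freight 5808.79 + insurance 389.36 + destination terminal 695.78 + duty 3279.58 + delivery 1176.65 = 11983.64

Seller: CNY 651.42; buyer: CNY 11983.64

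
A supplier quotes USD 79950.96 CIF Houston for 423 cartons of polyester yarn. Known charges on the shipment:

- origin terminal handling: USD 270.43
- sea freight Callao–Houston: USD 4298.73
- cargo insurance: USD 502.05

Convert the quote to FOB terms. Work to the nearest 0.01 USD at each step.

FOB price: USD 75150.18

Not relevant to the conversion: origin terminal — on the seller under both CIF and FOB; already in the CIF price and stays in the FOB price.
From CIF to FOB, the seller no longer bears: freight, insurance.
FOB price = 79950.96 − 4298.73 − 502.05 = 75150.18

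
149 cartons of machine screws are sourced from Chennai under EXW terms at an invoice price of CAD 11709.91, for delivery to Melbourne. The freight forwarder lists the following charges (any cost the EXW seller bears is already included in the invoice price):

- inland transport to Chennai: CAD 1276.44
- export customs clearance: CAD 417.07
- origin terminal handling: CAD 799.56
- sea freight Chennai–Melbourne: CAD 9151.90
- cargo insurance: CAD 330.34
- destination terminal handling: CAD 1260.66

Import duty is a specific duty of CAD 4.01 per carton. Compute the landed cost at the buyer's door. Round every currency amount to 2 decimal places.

Total landed cost: CAD 25543.37

EXW: the seller makes goods available at their premises; the buyer bears all onward costs.
CIF value = EXW price + inland to port + export clearance + origin terminal + freight + insurance = 11709.91 + 1276.44 + 417.07 + 799.56 + 9151.90 + 330.34 = 23685.22
Import duty = 149 × 4.01 = 597.49
Buyer bears: inland to port 1276.44 + export clearance 417.07 + origin terminal 799.56 + freight 9151.90 + insurance 330.34 + destination terminal 1260.66 + duty 597.49 = 13833.46
Landed cost = invoice 11709.91 + 13833.46 = 25543.37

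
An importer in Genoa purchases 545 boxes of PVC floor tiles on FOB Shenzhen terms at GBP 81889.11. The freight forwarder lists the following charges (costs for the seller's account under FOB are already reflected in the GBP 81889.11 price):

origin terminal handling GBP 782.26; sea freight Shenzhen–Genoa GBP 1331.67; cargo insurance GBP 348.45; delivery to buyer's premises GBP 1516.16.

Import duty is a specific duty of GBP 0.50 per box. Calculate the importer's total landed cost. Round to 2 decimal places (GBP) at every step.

Total landed cost: GBP 85357.89

FOB: the seller bears costs until goods are on board at the origin port; the buyer bears freight, insurance and all costs thereafter.
Already in the invoice (seller's account under FOB): origin terminal — exclude.
CIF value = FOB price + freight + insurance = 81889.11 + 1331.67 + 348.45 = 83569.23
Import duty = 545 × 0.50 = 272.50
Buyer bears: freight 1331.67 + insurance 348.45 + delivery 1516.16 + duty 272.50 = 3468.78
Landed cost = invoice 81889.11 + 3468.78 = 85357.89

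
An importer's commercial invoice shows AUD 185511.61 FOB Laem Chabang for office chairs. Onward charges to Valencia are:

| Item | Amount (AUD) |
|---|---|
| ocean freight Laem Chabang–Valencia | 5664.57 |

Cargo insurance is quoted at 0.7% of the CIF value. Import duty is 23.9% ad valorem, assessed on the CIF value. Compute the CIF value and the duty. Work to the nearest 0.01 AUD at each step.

CIF value: AUD 192523.85; import duty: AUD 46013.20

Let C be the CIF value. C = FOB price + freight + 0.7% × C
C − 0.7% × C = 185511.61 + 5664.57
0.993 × C = 191176.18
C = 191176.18 / 0.993 = 192523.85
Insurance premium = 0.7% × 192523.85 = 1347.67
Import duty = 192523.85 × 23.9% = 46013.20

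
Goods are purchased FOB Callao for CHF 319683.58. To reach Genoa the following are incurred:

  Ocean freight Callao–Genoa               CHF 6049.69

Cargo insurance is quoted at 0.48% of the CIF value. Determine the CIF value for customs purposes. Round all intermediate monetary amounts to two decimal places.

Let C be the CIF value. C = FOB price + freight + 0.48% × C
C − 0.48% × C = 319683.58 + 6049.69
0.9952 × C = 325733.27
C = 325733.27 / 0.9952 = 327304.33
Insurance premium = 0.48% × 327304.33 = 1571.06

CIF value: CHF 327304.33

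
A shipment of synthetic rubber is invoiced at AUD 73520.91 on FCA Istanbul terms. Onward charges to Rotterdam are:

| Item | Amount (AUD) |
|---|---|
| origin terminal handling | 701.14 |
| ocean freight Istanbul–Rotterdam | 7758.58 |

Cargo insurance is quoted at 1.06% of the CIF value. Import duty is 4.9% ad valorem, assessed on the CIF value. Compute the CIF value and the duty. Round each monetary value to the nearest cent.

Let C be the CIF value. C = FCA price + pre-shipment costs + freight + 1.06% × C
C − 1.06% × C = 73520.91 + 701.14 + 7758.58
0.9894 × C = 81980.63
C = 81980.63 / 0.9894 = 82858.93
Insurance premium = 1.06% × 82858.93 = 878.30
Import duty = 82858.93 × 4.9% = 4060.09

CIF value: AUD 82858.93; import duty: AUD 4060.09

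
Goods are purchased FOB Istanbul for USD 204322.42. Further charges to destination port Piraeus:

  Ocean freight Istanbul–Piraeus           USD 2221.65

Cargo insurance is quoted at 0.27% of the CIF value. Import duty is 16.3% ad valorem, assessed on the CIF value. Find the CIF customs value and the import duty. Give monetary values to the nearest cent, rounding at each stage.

Let C be the CIF value. C = FOB price + freight + 0.27% × C
C − 0.27% × C = 204322.42 + 2221.65
0.9973 × C = 206544.07
C = 206544.07 / 0.9973 = 207103.25
Insurance premium = 0.27% × 207103.25 = 559.18
Import duty = 207103.25 × 16.3% = 33757.83

CIF value: USD 207103.25; import duty: USD 33757.83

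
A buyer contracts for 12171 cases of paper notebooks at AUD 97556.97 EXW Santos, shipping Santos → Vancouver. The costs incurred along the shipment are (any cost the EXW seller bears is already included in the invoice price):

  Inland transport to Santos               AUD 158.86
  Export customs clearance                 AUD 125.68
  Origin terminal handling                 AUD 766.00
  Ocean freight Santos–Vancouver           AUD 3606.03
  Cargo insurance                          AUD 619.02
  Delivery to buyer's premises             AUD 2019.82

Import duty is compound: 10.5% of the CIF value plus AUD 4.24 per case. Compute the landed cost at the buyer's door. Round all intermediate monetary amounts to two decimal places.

EXW: the seller makes goods available at their premises; the buyer bears all onward costs.
CIF value = EXW price + inland to port + export clearance + origin terminal + freight + insurance = 97556.97 + 158.86 + 125.68 + 766.00 + 3606.03 + 619.02 = 102832.56
Ad valorem component: 102832.56 × 10.5% = 10797.42
Specific component: 12171 × 4.24 = 51605.04
Import duty = 10797.42 + 51605.04 = 62402.46
Buyer bears: inland to port 158.86 + export clearance 125.68 + origin terminal 766.00 + freight 3606.03 + insurance 619.02 + delivery 2019.82 + duty 62402.46 = 69697.87
Landed cost = invoice 97556.97 + 69697.87 = 167254.84

Total landed cost: AUD 167254.84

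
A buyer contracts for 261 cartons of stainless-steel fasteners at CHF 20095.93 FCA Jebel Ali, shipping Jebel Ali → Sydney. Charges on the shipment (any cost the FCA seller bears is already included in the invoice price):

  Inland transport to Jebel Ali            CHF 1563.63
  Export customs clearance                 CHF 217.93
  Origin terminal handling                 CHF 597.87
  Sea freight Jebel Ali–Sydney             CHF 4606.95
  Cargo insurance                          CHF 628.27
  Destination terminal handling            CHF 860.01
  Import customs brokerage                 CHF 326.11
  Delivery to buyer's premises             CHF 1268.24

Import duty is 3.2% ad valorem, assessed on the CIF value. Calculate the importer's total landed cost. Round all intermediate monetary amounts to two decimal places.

FCA: the seller delivers export-cleared goods to the carrier; the buyer bears costs from that point.
Already in the invoice (seller's account under FCA): inland to port, export clearance — exclude.
CIF value = FCA price + origin terminal + freight + insurance = 20095.93 + 597.87 + 4606.95 + 628.27 = 25929.02
Import duty = 25929.02 × 3.2% = 829.73
Buyer bears: origin terminal 597.87 + freight 4606.95 + insurance 628.27 + destination terminal 860.01 + brokerage 326.11 + delivery 1268.24 + duty 829.73 = 9117.18
Landed cost = invoice 20095.93 + 9117.18 = 29213.11

Total landed cost: CHF 29213.11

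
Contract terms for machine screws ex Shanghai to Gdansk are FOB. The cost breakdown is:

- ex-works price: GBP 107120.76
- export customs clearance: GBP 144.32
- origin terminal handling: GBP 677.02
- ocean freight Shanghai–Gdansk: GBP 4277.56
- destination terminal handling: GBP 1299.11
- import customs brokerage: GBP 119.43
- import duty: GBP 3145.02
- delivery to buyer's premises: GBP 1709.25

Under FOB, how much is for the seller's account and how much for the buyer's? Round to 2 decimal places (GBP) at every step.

FOB: the seller bears costs until goods are on board at the origin port; the buyer bears freight, insurance and all costs thereafter.
Seller's account: goods 107120.76 + export clearance 144.32 + origin terminal 677.02 = 107942.10
Buyer's account: freight 4277.56 + destination terminal 1299.11 + brokerage 119.43 + duty 3145.02 + delivery 1709.25 = 10550.37

Seller: GBP 107942.10; buyer: GBP 10550.37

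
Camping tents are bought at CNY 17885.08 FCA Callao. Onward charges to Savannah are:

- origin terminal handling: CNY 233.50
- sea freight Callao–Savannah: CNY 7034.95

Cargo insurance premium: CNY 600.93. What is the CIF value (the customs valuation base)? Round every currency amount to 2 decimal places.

CIF value: CNY 25754.46

CIF = FCA price + pre-shipment costs + freight + insurance
CIF = 17885.08 + 233.50 + 7034.95 + 600.93 = 25754.46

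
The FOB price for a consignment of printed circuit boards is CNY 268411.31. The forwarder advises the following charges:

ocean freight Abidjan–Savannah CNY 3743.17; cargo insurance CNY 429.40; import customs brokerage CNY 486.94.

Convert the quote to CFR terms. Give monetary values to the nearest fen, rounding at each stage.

CFR price: CNY 272154.48

Not relevant to the conversion: brokerage, insurance — on the buyer under both terms; not part of either seller's price.
From FOB to CFR, the seller additionally bears: freight.
CFR price = 268411.31 + 3743.17 = 272154.48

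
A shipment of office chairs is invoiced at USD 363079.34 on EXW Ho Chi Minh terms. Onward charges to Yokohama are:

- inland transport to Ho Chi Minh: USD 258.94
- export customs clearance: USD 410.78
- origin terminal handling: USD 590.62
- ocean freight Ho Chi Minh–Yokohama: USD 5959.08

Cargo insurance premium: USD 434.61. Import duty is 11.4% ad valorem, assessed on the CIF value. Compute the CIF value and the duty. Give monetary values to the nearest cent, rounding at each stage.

CIF value: USD 370733.37; import duty: USD 42263.60

CIF = EXW price + pre-shipment costs + freight + insurance
CIF = 363079.34 + 258.94 + 410.78 + 590.62 + 5959.08 + 434.61 = 370733.37
Import duty = 370733.37 × 11.4% = 42263.60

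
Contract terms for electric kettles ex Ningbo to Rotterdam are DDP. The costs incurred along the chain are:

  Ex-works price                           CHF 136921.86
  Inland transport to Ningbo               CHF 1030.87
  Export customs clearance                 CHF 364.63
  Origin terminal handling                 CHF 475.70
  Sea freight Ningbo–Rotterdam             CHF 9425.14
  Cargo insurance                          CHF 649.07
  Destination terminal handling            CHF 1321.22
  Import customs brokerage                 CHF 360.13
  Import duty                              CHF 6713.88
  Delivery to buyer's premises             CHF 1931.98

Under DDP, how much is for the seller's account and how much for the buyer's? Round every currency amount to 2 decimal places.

DDP: the seller bears all costs including import duty.
Seller's account: goods 136921.86 + inland to port 1030.87 + export clearance 364.63 + origin terminal 475.70 + freight 9425.14 + insurance 649.07 + destination terminal 1321.22 + brokerage 360.13 + duty 6713.88 + delivery 1931.98 = 159194.48
Buyer's account: 0.00

Seller: CHF 159194.48; buyer: CHF 0.00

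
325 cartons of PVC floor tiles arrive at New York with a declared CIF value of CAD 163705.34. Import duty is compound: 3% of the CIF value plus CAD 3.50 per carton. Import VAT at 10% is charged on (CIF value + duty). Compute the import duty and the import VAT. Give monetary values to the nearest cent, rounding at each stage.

Import duty: CAD 6048.66; import VAT: CAD 16975.40

Ad valorem component: 163705.34 × 3% = 4911.16
Specific component: 325 × 3.50 = 1137.50
Import duty = 4911.16 + 1137.50 = 6048.66
VAT base = CIF + duty = 163705.34 + 6048.66 = 169754.00
Import VAT = 169754.00 × 10% = 16975.40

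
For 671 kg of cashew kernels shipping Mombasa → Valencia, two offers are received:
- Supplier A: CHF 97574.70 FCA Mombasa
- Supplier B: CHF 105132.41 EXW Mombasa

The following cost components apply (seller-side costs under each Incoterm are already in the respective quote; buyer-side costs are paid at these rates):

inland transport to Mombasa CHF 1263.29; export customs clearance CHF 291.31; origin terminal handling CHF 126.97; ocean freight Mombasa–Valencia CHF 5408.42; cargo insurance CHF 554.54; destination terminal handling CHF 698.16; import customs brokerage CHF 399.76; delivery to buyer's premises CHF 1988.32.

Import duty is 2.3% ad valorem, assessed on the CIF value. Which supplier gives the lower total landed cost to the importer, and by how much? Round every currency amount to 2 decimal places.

Supplier A (FCA):
CIF value = FCA price + origin terminal + freight + insurance = 97574.70 + 126.97 + 5408.42 + 554.54 = 103664.63
Import duty = 103664.63 × 2.3% = 2384.29
Buyer bears (A): 126.97 + 5408.42 + 554.54 + 698.16 + 399.76 + 1988.32 = 9176.17
Landed cost (A) = invoice 97574.70 + 9176.17 + duty 2384.29 = 109135.16
Supplier B (EXW):
CIF value = EXW price + inland to port + export clearance + origin terminal + freight + insurance = 105132.41 + 1263.29 + 291.31 + 126.97 + 5408.42 + 554.54 = 112776.94
Import duty = 112776.94 × 2.3% = 2593.87
Buyer bears (B): 1263.29 + 291.31 + 126.97 + 5408.42 + 554.54 + 698.16 + 399.76 + 1988.32 = 10730.77
Landed cost (B) = invoice 105132.41 + 10730.77 + duty 2593.87 = 118457.05
Difference = |109135.16 − 118457.05| = 9321.89

Supplier A is cheaper by CHF 9321.89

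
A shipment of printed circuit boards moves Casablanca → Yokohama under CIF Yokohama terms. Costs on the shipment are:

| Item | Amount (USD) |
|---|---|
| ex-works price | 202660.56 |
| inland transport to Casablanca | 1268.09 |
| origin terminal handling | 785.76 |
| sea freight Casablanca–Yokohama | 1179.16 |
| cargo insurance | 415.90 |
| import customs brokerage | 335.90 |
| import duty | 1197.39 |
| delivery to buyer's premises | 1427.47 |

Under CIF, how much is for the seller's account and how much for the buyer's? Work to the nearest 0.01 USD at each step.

Seller: USD 206309.47; buyer: USD 2960.76

CIF: the seller pays costs through ocean freight and marine insurance to the destination port.
Seller's account: goods 202660.56 + inland to port 1268.09 + origin terminal 785.76 + freight 1179.16 + insurance 415.90 = 206309.47
Buyer's account: brokerage 335.90 + duty 1197.39 + delivery 1427.47 = 2960.76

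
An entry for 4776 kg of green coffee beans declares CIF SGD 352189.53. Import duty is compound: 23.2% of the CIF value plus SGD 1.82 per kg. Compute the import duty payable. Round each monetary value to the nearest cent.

Ad valorem component: 352189.53 × 23.2% = 81707.97
Specific component: 4776 × 1.82 = 8692.32
Import duty = 81707.97 + 8692.32 = 90400.29

Import duty: SGD 90400.29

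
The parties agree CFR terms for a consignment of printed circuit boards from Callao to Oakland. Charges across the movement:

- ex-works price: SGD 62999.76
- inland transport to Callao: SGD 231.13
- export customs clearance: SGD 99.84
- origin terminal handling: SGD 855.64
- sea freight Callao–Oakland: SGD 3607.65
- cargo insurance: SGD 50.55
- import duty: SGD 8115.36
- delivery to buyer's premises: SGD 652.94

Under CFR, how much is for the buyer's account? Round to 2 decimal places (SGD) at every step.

CFR: the seller pays costs through ocean freight to the destination port, but not insurance.
Seller's account: goods 62999.76 + inland to port 231.13 + export clearance 99.84 + origin terminal 855.64 + freight 3607.65 = 67794.02
Buyer's account: insurance 50.55 + duty 8115.36 + delivery 652.94 = 8818.85

Buyer's account: SGD 8818.85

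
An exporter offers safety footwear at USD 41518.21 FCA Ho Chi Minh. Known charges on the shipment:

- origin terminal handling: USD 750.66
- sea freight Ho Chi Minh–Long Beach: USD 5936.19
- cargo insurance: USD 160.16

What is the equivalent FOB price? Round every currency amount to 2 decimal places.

FOB price: USD 42268.87

Not relevant to the conversion: freight, insurance — on the buyer under both terms; not part of either seller's price.
From FCA to FOB, the seller additionally bears: origin terminal.
FOB price = 41518.21 + 750.66 = 42268.87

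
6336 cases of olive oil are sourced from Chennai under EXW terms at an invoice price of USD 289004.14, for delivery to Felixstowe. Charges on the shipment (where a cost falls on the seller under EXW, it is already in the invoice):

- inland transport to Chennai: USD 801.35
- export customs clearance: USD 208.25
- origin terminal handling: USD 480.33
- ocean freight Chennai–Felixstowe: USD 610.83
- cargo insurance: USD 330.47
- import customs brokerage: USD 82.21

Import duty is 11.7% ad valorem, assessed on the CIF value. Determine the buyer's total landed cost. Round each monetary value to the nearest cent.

Total landed cost: USD 325615.52

EXW: the seller makes goods available at their premises; the buyer bears all onward costs.
CIF value = EXW price + inland to port + export clearance + origin terminal + freight + insurance = 289004.14 + 801.35 + 208.25 + 480.33 + 610.83 + 330.47 = 291435.37
Import duty = 291435.37 × 11.7% = 34097.94
Buyer bears: inland to port 801.35 + export clearance 208.25 + origin terminal 480.33 + freight 610.83 + insurance 330.47 + brokerage 82.21 + duty 34097.94 = 36611.38
Landed cost = invoice 289004.14 + 36611.38 = 325615.52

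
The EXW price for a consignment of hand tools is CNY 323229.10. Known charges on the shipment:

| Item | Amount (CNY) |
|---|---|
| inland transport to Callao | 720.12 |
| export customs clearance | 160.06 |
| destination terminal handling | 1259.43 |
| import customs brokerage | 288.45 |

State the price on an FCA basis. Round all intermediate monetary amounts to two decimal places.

FCA price: CNY 324109.28

Not relevant to the conversion: destination terminal, brokerage — on the buyer under both terms; not part of either seller's price.
From EXW to FCA, the seller additionally bears: inland to port, export clearance.
FCA price = 323229.10 + 720.12 + 160.06 = 324109.28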